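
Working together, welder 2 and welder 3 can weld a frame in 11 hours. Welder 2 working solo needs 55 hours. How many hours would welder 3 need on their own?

55/4 hours

Combined rate is 1/11 per hour.
Known contribution: 1/55 per hour.
So welder 3's rate is 1/11 − 1/55 = 4/55, meaning 55/4 hours alone.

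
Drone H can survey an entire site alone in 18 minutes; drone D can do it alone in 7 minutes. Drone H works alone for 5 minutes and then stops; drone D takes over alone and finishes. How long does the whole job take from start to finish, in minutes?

181/18 minutes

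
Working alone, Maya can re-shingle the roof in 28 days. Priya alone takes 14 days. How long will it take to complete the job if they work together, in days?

Combined rate: 1/28 + 1/14 = (1 + 2)/28 = 3/28 per day.
Time = 1 ÷ (3/28) = 28/3 days.

28/3 days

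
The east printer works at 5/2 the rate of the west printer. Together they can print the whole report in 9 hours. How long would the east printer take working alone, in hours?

63/5 hours

Let the west printer's rate be r; then the east printer's rate is (5/2)r, so together (5/2 + 1)r = (7/2)r = 1/9.
Thus r = 2/63 per hour.
The west printer alone: 63/2 hours; the east printer alone: 63/5 hours.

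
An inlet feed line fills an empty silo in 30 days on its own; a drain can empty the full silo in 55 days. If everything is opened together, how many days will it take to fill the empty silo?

66 days

Net rate = 1/30 − 1/55 = (11 − 6)/330 = 5/330 = 1/66 per day.
Filling time = 1 ÷ (1/66) = 66 days.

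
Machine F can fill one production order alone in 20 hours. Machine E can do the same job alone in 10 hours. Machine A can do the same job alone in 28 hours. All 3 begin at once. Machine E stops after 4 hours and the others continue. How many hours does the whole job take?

7 hours

In the first 4 hours the combined rate is 13/70, so 26/35 of the job is done, leaving 9/35.
After Machine E leaves the rate is 3/35 per hour; the remaining 9/35 takes 3 hours.
Total = 4 + 3 = 7 hours.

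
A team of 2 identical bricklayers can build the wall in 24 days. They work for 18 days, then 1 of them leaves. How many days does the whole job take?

30 days

One bricklayer does 1/48 of the job per day.
After 18 days with 2 bricklayers, 3/4 is done (1/4 left).
With 1 bricklayer the rate is 1/48, so the rest takes 1/4 ÷ 1/48 = 12 days.
Total = 18 + 12 = 30 days.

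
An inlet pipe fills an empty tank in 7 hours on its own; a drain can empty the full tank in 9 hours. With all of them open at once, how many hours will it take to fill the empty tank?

Net rate = 1/7 − 1/9 = (9 − 7)/63 = 2/63 per hour.
Filling time = 1 ÷ (2/63) = 63/2 hours.

63/2 hours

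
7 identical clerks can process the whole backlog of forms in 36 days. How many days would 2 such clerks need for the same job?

126 days

Total work is 7·36 = 252 clerk-days.
With 2 clerks: 252/2 = 126 days.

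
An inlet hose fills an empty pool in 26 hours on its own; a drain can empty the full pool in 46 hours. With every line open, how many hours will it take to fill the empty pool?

Net rate = 1/26 − 1/46 = (23 − 13)/598 = 10/598 = 5/299 per hour.
Filling time = 1 ÷ (5/299) = 299/5 hours.

299/5 hours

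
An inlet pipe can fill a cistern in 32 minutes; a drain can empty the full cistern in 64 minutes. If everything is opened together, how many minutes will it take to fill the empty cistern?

64 minutes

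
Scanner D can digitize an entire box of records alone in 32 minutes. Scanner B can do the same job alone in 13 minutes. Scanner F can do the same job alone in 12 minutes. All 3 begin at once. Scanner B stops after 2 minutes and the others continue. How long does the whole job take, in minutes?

96/13 minutes

In the first 2 minutes the combined rate is 239/1248, so 239/624 of the job is done, leaving 385/624.
After scanner B leaves the rate is 11/96 per minute; the remaining 385/624 takes 70/13 minutes.
Total = 2 + 70/13 = 96/13 minutes.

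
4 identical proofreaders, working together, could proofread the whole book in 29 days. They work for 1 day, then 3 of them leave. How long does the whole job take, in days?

One proofreader does 1/116 of the job per day.
After 1 day with 4 proofreaders, 1/29 is done (28/29 left).
With 1 proofreader the rate is 1/116, so the rest takes 28/29 ÷ 1/116 = 112 days.
Total = 1 + 112 = 113 days.

113 days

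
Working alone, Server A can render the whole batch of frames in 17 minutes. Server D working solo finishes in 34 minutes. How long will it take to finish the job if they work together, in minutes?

34/3 minutes

Combined rate: 1/17 + 1/34 = (2 + 1)/34 = 3/34 per minute.
Time = 1 ÷ (3/34) = 34/3 minutes.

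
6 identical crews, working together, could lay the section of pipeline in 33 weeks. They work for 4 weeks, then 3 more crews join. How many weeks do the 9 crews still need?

58/3 weeks

One crew does 1/198 of the job per week.
After 4 weeks with 6 crews, 4/33 is done (29/33 left).
With 9 crews the rate is 9/198 = 1/22, so the rest takes 29/33 ÷ 1/22 = 58/3 weeks.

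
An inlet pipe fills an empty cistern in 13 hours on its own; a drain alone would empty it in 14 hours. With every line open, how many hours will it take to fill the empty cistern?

182 hours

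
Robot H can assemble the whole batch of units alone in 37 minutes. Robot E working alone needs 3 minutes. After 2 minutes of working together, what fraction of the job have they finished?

80/111

Combined rate: 1/37 + 1/3 = (3 + 37)/111 = 40/111 per minute.
In 2 minutes they complete 2·40/111 = 80/111 of the job.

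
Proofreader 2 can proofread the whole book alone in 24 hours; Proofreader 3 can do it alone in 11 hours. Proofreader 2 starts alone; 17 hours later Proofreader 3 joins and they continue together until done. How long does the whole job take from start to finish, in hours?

96/5 hours

In 17 hours Proofreader 2 does 17/24 of the job, leaving 7/24.
Proofreader 2 and Proofreader 3 together work at 35/264 per hour, so finishing takes 7/24 ÷ 35/264 = 11/5 hours.
Total time = 17 + 11/5 = 96/5 hours.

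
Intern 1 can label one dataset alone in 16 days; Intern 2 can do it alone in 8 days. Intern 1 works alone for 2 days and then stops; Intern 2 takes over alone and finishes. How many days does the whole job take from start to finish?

In 2 days Intern 1 does 2/16 = 1/8 of the job, leaving 7/8.
Intern 2 works at 1/8 per day, so finishing takes 7/8 ÷ 1/8 = 7 days.
Total time = 2 + 7 = 9 days.

9 days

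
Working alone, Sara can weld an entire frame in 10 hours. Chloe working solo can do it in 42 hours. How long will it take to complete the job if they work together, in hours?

105/13 hours

With two workers the combined time is the product over the sum: 10·42/(10+42) = 420/52 = 105/13 hours.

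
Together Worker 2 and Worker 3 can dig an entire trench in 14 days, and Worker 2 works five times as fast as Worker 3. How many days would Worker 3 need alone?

84 days

Let Worker 3's rate be r; then Worker 2's rate is 5r, so together (5 + 1)r = 6r = 1/14.
Thus r = 1/84 per day.
Worker 3 alone: 84 days; Worker 2 alone: 84/5 days.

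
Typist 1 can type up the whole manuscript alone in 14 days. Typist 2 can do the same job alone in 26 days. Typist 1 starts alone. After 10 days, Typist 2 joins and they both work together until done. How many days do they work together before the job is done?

13/5 days

In the first 10 days Typist 1 alone does 10/14 = 5/7 of the job, leaving 2/7.
Once everyone is working, combined rate: 1/14 + 1/26 = (13 + 7)/182 = 20/182 = 10/91 per day.
Remaining 2/7 at 10/91 per day takes 13/5 days.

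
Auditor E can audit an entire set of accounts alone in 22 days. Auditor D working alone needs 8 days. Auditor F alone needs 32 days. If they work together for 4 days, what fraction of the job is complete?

71/88

Combined rate: 1/22 + 1/8 + 1/32 = (16 + 44 + 11)/352 = 71/352 per day.
In 4 days they complete 4·71/352 = 71/88 of the job.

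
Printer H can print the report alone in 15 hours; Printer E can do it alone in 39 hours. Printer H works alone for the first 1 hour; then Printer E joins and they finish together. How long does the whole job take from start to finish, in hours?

100/9 hours

In 1 hour Printer H does 1/15 of the job, leaving 14/15.
Printer H and Printer E together work at 6/65 per hour, so finishing takes 14/15 ÷ 6/65 = 91/9 hours.
Total time = 1 + 91/9 = 100/9 hours.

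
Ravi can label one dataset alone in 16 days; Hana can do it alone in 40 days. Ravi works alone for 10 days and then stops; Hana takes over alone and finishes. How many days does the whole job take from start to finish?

25 days

In 10 days Ravi does 10/16 = 5/8 of the job, leaving 3/8.
Hana works at 1/40 per day, so finishing takes 3/8 ÷ 1/40 = 15 days.
Total time = 10 + 15 = 25 days.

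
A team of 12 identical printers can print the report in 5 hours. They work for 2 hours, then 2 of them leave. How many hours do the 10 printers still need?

One printer does 1/60 of the job per hour.
After 2 hours with 12 printers, 2/5 is done (3/5 left).
With 10 printers the rate is 10/60 = 1/6, so the rest takes 3/5 ÷ 1/6 = 18/5 hours.

18/5 hours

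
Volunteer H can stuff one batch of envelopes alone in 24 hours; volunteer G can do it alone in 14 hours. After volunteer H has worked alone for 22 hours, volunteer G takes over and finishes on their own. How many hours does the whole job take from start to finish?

139/6 hours

In 22 hours volunteer H does 22/24 = 11/12 of the job, leaving 1/12.
Volunteer G works at 1/14 per hour, so finishing takes 1/12 ÷ 1/14 = 7/6 hours.
Total time = 22 + 7/6 = 139/6 hours.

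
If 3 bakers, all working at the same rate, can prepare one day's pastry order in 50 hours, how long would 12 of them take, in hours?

25/2 hours

Total work is 3·50 = 150 baker-hours.
With 12 bakers: 150/12 = 25/2 hours.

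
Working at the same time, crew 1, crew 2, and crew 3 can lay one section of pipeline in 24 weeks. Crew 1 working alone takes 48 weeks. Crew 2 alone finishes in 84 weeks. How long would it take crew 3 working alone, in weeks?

Combined rate is 1/24 per week.
Known contribution: 1/48 + 1/84 = (7 + 4)/336 = 11/336 per week.
So crew 3's rate is 1/24 − 11/336 = 1/112, meaning 112 weeks alone.

112 weeks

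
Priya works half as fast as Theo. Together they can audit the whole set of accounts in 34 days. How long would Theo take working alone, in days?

Let Theo's rate be r; then Priya's rate is (1/2)r, so together (1/2 + 1)r = (3/2)r = 1/34.
Thus r = 1/51 per day.
Theo alone: 51 days; Priya alone: 102 days.

51 days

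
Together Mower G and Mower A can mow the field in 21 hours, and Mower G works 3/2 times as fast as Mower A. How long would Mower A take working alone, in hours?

Let Mower A's rate be r; then Mower G's rate is (3/2)r, so together (3/2 + 1)r = (5/2)r = 1/21.
Thus r = 2/105 per hour.
Mower A alone: 105/2 hours; Mower G alone: 35 hours.

105/2 hours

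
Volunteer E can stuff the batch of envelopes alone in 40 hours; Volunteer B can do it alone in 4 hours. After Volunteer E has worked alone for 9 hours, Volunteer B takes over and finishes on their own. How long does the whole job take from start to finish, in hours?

121/10 hours

In 9 hours Volunteer E does 9/40 of the job, leaving 31/40.
Volunteer B works at 1/4 per hour, so finishing takes 31/40 ÷ 1/4 = 31/10 hours.
Total time = 9 + 31/10 = 121/10 hours.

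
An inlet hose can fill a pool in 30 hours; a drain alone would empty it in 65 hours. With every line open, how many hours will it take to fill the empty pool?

Net rate = 1/30 − 1/65 = (13 − 6)/390 = 7/390 per hour.
Filling time = 1 ÷ (7/390) = 390/7 hours.

390/7 hours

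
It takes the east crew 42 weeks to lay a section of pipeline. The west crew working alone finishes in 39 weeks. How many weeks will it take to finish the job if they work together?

Combined rate: 1/42 + 1/39 = (13 + 14)/546 = 27/546 = 9/182 per week.
Time = 1 ÷ (9/182) = 182/9 weeks.

182/9 weeks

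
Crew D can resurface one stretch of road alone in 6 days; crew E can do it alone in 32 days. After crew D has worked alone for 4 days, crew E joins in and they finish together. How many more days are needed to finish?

32/19 days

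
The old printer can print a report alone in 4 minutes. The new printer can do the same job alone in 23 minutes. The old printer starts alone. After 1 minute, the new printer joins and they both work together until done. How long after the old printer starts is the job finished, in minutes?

In the first 1 minute the old printer alone does 1/4 of the job, leaving 3/4.
Once everyone is working, combined rate: 1/4 + 1/23 = (23 + 4)/92 = 27/92 per minute.
Remaining 3/4 at 27/92 per minute takes 23/9 minutes.
Total from the start = 1 + 23/9 = 32/9 minutes.

32/9 minutes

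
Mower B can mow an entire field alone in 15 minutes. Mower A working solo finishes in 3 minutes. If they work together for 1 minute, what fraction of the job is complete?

Combined rate: 1/15 + 1/3 = (1 + 5)/15 = 6/15 = 2/5 per minute.
In 1 minute they complete 1·2/5 = 2/5 of the job.

2/5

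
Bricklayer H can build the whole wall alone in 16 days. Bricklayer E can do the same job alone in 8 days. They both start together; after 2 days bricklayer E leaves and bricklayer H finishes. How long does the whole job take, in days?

12 days

In the first 2 days the combined rate is 3/16, so 3/8 of the job is done, leaving 5/8.
After bricklayer E leaves the rate is 1/16 per day; the remaining 5/8 takes 10 days.
Total = 2 + 10 = 12 days.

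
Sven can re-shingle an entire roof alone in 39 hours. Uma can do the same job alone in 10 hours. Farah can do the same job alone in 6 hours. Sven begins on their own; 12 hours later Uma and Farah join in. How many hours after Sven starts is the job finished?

In the first 12 hours Sven alone does 12/39 = 4/13 of the job, leaving 9/13.
Once everyone is working, combined rate: 1/39 + 1/10 + 1/6 = (10 + 39 + 65)/390 = 114/390 = 19/65 per hour.
Remaining 9/13 at 19/65 per hour takes 45/19 hours.
Total from the start = 12 + 45/19 = 273/19 hours.

273/19 hours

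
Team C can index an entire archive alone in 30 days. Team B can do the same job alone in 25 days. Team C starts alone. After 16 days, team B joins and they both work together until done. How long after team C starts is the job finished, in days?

In the first 16 days team C alone does 16/30 = 8/15 of the job, leaving 7/15.
Once everyone is working, combined rate: 1/30 + 1/25 = (5 + 6)/150 = 11/150 per day.
Remaining 7/15 at 11/150 per day takes 70/11 days.
Total from the start = 16 + 70/11 = 246/11 days.

246/11 days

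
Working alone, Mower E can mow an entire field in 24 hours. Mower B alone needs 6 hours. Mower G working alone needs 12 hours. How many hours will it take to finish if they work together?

24/7 hours

Combined rate: 1/24 + 1/6 + 1/12 = (1 + 4 + 2)/24 = 7/24 per hour.
Time = 1 ÷ (7/24) = 24/7 hours.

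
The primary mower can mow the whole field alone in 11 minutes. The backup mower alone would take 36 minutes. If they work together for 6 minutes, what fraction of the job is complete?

Combined rate: 1/11 + 1/36 = (36 + 11)/396 = 47/396 per minute.
In 6 minutes they complete 6·47/396 = 47/66 of the job.

47/66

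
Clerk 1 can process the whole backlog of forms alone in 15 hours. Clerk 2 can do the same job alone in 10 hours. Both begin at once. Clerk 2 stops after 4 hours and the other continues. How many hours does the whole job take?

In the first 4 hours the combined rate is 1/6, so 2/3 of the job is done, leaving 1/3.
After clerk 2 leaves the rate is 1/15 per hour; the remaining 1/3 takes 5 hours.
Total = 4 + 5 = 9 hours.

9 hours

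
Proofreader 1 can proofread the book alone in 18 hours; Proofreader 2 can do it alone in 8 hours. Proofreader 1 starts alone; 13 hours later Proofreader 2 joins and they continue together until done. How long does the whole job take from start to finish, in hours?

189/13 hours

In 13 hours Proofreader 1 does 13/18 of the job, leaving 5/18.
Proofreader 1 and Proofreader 2 together work at 13/72 per hour, so finishing takes 5/18 ÷ 13/72 = 20/13 hours.
Total time = 13 + 20/13 = 189/13 hours.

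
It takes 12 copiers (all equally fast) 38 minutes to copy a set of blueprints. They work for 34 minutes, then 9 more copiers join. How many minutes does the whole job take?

254/7 minutes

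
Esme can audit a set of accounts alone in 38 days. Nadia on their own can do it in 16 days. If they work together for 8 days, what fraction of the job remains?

11/38

Combined rate: 1/38 + 1/16 = (8 + 19)/304 = 27/304 per day.
In 8 days they complete 8·27/304 = 27/38 of the job.
So 11/38 remains.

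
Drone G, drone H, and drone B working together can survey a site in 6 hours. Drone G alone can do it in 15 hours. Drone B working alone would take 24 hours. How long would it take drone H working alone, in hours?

120/7 hours

Combined rate is 1/6 per hour.
Known contribution: 1/15 + 1/24 = (8 + 5)/120 = 13/120 per hour.
So drone H's rate is 1/6 − 13/120 = 7/120, meaning 120/7 hours alone.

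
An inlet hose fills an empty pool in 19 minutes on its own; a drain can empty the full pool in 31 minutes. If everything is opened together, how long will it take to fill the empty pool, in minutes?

589/12 minutes

Net rate = 1/19 − 1/31 = (31 − 19)/589 = 12/589 per minute.
Filling time = 1 ÷ (12/589) = 589/12 minutes.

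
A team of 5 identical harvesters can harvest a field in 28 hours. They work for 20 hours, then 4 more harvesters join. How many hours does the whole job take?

One harvester does 1/140 of the job per hour.
After 20 hours with 5 harvesters, 5/7 is done (2/7 left).
With 9 harvesters the rate is 9/140, so the rest takes 2/7 ÷ 9/140 = 40/9 hours.
Total = 20 + 40/9 = 220/9 hours.

220/9 hours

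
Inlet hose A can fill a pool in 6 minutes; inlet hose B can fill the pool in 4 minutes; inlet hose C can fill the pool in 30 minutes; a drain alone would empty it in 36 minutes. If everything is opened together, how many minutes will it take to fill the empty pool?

45/19 minutes

Net rate = 1/6 + 1/4 + 1/30 − 1/36 = (30 + 45 + 6 − 5)/180 = 76/180 = 19/45 per minute.
Filling time = 1 ÷ (19/45) = 45/19 minutes.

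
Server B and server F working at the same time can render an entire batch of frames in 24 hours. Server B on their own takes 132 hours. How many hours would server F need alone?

Combined rate is 1/24 per hour.
Known contribution: 1/132 per hour.
So server F's rate is 1/24 − 1/132 = 3/88, meaning 88/3 hours alone.

88/3 hours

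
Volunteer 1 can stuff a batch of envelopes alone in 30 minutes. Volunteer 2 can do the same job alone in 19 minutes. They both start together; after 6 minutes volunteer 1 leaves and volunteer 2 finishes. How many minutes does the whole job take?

76/5 minutes

In the first 6 minutes the combined rate is 49/570, so 49/95 of the job is done, leaving 46/95.
After volunteer 1 leaves the rate is 1/19 per minute; the remaining 46/95 takes 46/5 minutes.
Total = 6 + 46/5 = 76/5 minutes.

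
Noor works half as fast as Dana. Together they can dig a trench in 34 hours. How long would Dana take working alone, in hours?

51 hours

Let Dana's rate be r; then Noor's rate is (1/2)r, so together (1/2 + 1)r = (3/2)r = 1/34.
Thus r = 1/51 per hour.
Dana alone: 51 hours; Noor alone: 102 hours.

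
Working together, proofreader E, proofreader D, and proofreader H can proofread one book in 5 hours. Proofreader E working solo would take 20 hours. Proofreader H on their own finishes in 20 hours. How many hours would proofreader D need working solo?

10 hours

Combined rate is 1/5 per hour.
Known contribution: 1/20 + 1/20 = (1 + 1)/20 = 2/20 = 1/10 per hour.
So proofreader D's rate is 1/5 − 1/10 = 1/10, meaning 10 hours alone.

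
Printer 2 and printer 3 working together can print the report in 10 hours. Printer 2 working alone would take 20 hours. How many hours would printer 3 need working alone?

20 hours

Combined rate is 1/10 per hour.
Known contribution: 1/20 per hour.
So printer 3's rate is 1/10 − 1/20 = 1/20, meaning 20 hours alone.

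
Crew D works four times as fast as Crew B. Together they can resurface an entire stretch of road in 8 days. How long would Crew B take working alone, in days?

40 days

Let Crew B's rate be r; then Crew D's rate is 4r, so together (4 + 1)r = 5r = 1/8.
Thus r = 1/40 per day.
Crew B alone: 40 days; Crew D alone: 10 days.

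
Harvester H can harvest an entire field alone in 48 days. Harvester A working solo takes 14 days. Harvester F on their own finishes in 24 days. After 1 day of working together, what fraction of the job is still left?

Combined rate: 1/48 + 1/14 + 1/24 = (7 + 24 + 14)/336 = 45/336 = 15/112 per day.
In 1 day they complete 1·15/112 = 15/112 of the job.
So 97/112 remains.

97/112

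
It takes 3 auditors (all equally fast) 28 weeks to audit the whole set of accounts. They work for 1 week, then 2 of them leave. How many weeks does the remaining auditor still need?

81 weeks

One auditor does 1/84 of the job per week.
After 1 week with 3 auditors, 1/28 is done (27/28 left).
With 1 auditor the rate is 1/84, so the rest takes 27/28 ÷ 1/84 = 81 weeks.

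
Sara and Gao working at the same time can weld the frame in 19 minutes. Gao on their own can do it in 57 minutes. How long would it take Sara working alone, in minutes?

Combined rate is 1/19 per minute.
Known contribution: 1/57 per minute.
So Sara's rate is 1/19 − 1/57 = 2/57, meaning 57/2 minutes alone.

57/2 minutes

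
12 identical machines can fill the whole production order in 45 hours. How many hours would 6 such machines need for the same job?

90 hours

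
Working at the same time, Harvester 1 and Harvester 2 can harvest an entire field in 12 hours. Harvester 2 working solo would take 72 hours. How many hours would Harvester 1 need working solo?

72/5 hours

Combined rate is 1/12 per hour.
Known contribution: 1/72 per hour.
So Harvester 1's rate is 1/12 − 1/72 = 5/72, meaning 72/5 hours alone.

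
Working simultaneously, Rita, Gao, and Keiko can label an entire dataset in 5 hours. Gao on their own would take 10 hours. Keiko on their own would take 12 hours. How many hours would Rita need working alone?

60 hours

Combined rate is 1/5 per hour.
Known contribution: 1/10 + 1/12 = (6 + 5)/60 = 11/60 per hour.
So Rita's rate is 1/5 − 11/60 = 1/60, meaning 60 hours alone.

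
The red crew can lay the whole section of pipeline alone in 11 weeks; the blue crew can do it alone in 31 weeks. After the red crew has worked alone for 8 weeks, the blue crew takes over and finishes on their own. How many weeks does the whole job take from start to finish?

181/11 weeks

In 8 weeks the red crew does 8/11 of the job, leaving 3/11.
The blue crew works at 1/31 per week, so finishing takes 3/11 ÷ 1/31 = 93/11 weeks.
Total time = 8 + 93/11 = 181/11 weeks.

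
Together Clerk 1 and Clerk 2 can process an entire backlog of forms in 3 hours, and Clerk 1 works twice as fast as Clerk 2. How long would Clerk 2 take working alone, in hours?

9 hours

Let Clerk 2's rate be r; then Clerk 1's rate is 2r, so together (2 + 1)r = 3r = 1/3.
Thus r = 1/9 per hour.
Clerk 2 alone: 9 hours; Clerk 1 alone: 9/2 hours.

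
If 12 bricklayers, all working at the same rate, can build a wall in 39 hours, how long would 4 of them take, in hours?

Total work is 12·39 = 468 bricklayer-hours.
With 4 bricklayers: 468/4 = 117 hours.

117 hours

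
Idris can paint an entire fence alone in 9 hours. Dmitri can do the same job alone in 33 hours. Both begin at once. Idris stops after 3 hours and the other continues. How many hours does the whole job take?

In the first 3 hours the combined rate is 14/99, so 14/33 of the job is done, leaving 19/33.
After Idris leaves the rate is 1/33 per hour; the remaining 19/33 takes 19 hours.
Total = 3 + 19 = 22 hours.

22 hours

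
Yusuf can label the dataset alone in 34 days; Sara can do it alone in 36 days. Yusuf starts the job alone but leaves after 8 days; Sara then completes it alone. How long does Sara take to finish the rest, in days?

468/17 days

In 8 days Yusuf does 8/34 = 4/17 of the job, leaving 13/17.
Sara works at 1/36 per day, so finishing takes 13/17 ÷ 1/36 = 468/17 days.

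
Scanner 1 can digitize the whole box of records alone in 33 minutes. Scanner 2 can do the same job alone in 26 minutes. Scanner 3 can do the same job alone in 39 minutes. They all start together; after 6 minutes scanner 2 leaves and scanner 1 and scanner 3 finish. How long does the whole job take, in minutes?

55/4 minutes

In the first 6 minutes the combined rate is 27/286, so 81/143 of the job is done, leaving 62/143.
After scanner 2 leaves the rate is 8/143 per minute; the remaining 62/143 takes 31/4 minutes.
Total = 6 + 31/4 = 55/4 minutes.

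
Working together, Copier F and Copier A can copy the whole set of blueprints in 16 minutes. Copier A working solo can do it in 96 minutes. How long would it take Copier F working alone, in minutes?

Combined rate is 1/16 per minute.
Known contribution: 1/96 per minute.
So Copier F's rate is 1/16 − 1/96 = 5/96, meaning 96/5 minutes alone.

96/5 minutes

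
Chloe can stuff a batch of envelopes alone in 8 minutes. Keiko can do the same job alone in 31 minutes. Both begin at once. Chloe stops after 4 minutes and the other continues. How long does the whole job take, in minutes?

In the first 4 minutes the combined rate is 39/248, so 39/62 of the job is done, leaving 23/62.
After Chloe leaves the rate is 1/31 per minute; the remaining 23/62 takes 23/2 minutes.
Total = 4 + 23/2 = 31/2 minutes.

31/2 minutes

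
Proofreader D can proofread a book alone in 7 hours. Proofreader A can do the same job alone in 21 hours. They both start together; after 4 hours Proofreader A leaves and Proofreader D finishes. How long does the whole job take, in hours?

In the first 4 hours the combined rate is 4/21, so 16/21 of the job is done, leaving 5/21.
After Proofreader A leaves the rate is 1/7 per hour; the remaining 5/21 takes 5/3 hours.
Total = 4 + 5/3 = 17/3 hours.

17/3 hours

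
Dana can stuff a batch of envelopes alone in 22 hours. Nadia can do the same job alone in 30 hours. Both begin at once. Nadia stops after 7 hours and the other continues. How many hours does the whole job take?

253/15 hours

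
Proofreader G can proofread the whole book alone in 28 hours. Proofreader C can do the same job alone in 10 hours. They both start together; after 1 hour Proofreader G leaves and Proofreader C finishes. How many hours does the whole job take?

135/14 hours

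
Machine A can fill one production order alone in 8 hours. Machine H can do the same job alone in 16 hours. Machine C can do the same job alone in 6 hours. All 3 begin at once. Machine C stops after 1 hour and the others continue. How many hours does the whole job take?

In the first 1 hour the combined rate is 17/48, so 17/48 of the job is done, leaving 31/48.
After Machine C leaves the rate is 3/16 per hour; the remaining 31/48 takes 31/9 hours.
Total = 1 + 31/9 = 40/9 hours.

40/9 hours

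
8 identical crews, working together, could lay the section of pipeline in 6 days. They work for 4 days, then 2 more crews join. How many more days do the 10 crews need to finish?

One crew does 1/48 of the job per day.
After 4 days with 8 crews, 2/3 is done (1/3 left).
With 10 crews the rate is 10/48 = 5/24, so the rest takes 1/3 ÷ 5/24 = 8/5 days.

8/5 days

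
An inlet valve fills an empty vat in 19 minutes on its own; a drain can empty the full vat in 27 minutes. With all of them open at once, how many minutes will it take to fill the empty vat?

513/8 minutes

Net rate = 1/19 − 1/27 = (27 − 19)/513 = 8/513 per minute.
Filling time = 1 ÷ (8/513) = 513/8 minutes.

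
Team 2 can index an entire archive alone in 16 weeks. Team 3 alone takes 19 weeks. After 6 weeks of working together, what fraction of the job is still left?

Combined rate: 1/16 + 1/19 = (19 + 16)/304 = 35/304 per week.
In 6 weeks they complete 6·35/304 = 105/152 of the job.
So 47/152 remains.

47/152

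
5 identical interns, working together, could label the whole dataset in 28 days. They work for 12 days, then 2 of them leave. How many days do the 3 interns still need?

80/3 days

One intern does 1/140 of the job per day.
After 12 days with 5 interns, 3/7 is done (4/7 left).
With 3 interns the rate is 3/140, so the rest takes 4/7 ÷ 3/140 = 80/3 days.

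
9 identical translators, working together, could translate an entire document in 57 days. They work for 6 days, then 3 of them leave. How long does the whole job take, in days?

165/2 days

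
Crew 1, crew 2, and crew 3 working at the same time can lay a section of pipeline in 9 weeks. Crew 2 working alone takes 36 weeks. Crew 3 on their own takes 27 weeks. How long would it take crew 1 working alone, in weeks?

Combined rate is 1/9 per week.
Known contribution: 1/36 + 1/27 = (3 + 4)/108 = 7/108 per week.
So crew 1's rate is 1/9 − 7/108 = 5/108, meaning 108/5 weeks alone.

108/5 weeks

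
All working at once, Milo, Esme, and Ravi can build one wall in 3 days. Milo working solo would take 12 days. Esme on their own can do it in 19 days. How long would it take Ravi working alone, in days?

76/15 days

Combined rate is 1/3 per day.
Known contribution: 1/12 + 1/19 = (19 + 12)/228 = 31/228 per day.
So Ravi's rate is 1/3 − 31/228 = 15/76, meaning 76/15 days alone.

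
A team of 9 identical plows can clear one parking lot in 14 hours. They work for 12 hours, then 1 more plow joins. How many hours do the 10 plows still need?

9/5 hours

One plow does 1/126 of the job per hour.
After 12 hours with 9 plows, 6/7 is done (1/7 left).
With 10 plows the rate is 10/126 = 5/63, so the rest takes 1/7 ÷ 5/63 = 9/5 hours.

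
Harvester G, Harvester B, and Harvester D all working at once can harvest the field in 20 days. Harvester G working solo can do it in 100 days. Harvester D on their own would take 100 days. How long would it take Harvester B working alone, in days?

100/3 days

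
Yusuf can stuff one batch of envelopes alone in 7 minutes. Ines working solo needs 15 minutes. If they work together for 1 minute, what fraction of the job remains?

83/105

Combined rate: 1/7 + 1/15 = (15 + 7)/105 = 22/105 per minute.
In 1 minute they complete 1·22/105 = 22/105 of the job.
So 83/105 remains.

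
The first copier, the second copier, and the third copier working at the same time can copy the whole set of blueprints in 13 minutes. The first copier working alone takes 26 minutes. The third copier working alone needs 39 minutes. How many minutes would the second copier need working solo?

78 minutes

Combined rate is 1/13 per minute.
Known contribution: 1/26 + 1/39 = (3 + 2)/78 = 5/78 per minute.
So the second copier's rate is 1/13 − 5/78 = 1/78, meaning 78 minutes alone.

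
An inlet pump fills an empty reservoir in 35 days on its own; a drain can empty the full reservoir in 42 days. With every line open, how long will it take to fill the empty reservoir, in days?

210 days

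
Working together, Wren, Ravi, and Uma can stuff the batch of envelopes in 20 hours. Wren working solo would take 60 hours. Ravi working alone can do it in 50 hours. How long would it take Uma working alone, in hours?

Combined rate is 1/20 per hour.
Known contribution: 1/60 + 1/50 = (5 + 6)/300 = 11/300 per hour.
So Uma's rate is 1/20 − 11/300 = 1/75, meaning 75 hours alone.

75 hours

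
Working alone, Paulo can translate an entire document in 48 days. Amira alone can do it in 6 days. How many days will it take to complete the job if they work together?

Combined rate: 1/48 + 1/6 = (1 + 8)/48 = 9/48 = 3/16 per day.
Time = 1 ÷ (3/16) = 16/3 days.

16/3 days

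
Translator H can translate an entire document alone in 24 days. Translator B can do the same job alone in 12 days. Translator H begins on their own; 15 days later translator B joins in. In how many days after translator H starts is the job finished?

In the first 15 days translator H alone does 15/24 = 5/8 of the job, leaving 3/8.
Once everyone is working, combined rate: 1/24 + 1/12 = (1 + 2)/24 = 3/24 = 1/8 per day.
Remaining 3/8 at 1/8 per day takes 3 days.
Total from the start = 15 + 3 = 18 days.

18 days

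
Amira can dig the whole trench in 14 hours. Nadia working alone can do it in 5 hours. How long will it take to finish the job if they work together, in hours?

With two workers the combined time is the product over the sum: 14·5/(14+5) = 70/19 hours.

70/19 hours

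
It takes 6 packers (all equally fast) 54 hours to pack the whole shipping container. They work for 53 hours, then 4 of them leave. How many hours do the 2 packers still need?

3 hours

One packer does 1/324 of the job per hour.
After 53 hours with 6 packers, 53/54 is done (1/54 left).
With 2 packers the rate is 2/324 = 1/162, so the rest takes 1/54 ÷ 1/162 = 3 hours.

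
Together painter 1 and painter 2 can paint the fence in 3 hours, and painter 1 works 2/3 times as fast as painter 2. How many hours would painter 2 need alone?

Let painter 2's rate be r; then painter 1's rate is (2/3)r, so together (2/3 + 1)r = (5/3)r = 1/3.
Thus r = 1/5 per hour.
Painter 2 alone: 5 hours; painter 1 alone: 15/2 hours.

5 hours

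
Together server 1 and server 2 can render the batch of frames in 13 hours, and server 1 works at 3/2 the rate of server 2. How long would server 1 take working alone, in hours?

65/3 hours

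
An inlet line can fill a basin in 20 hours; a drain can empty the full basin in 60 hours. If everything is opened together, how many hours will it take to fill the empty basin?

Net rate = 1/20 − 1/60 = (3 − 1)/60 = 2/60 = 1/30 per hour.
Filling time = 1 ÷ (1/30) = 30 hours.

30 hours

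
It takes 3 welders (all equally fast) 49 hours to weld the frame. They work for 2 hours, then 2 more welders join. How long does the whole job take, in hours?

151/5 hours

One welder does 1/147 of the job per hour.
After 2 hours with 3 welders, 2/49 is done (47/49 left).
With 5 welders the rate is 5/147, so the rest takes 47/49 ÷ 5/147 = 141/5 hours.
Total = 2 + 141/5 = 151/5 hours.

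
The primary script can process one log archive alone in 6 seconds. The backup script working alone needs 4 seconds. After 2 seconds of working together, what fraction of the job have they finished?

Combined rate: 1/6 + 1/4 = (2 + 3)/12 = 5/12 per second.
In 2 seconds they complete 2·5/12 = 5/6 of the job.

5/6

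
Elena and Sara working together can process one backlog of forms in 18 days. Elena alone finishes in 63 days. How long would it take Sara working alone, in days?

126/5 days

Combined rate is 1/18 per day.
Known contribution: 1/63 per day.
So Sara's rate is 1/18 − 1/63 = 5/126, meaning 126/5 days alone.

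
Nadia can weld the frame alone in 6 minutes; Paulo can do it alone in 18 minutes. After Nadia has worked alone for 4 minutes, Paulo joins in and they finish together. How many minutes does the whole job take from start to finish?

In 4 minutes Nadia does 4/6 = 2/3 of the job, leaving 1/3.
Nadia and Paulo together work at 2/9 per minute, so finishing takes 1/3 ÷ 2/9 = 3/2 minutes.
Total time = 4 + 3/2 = 11/2 minutes.

11/2 minutes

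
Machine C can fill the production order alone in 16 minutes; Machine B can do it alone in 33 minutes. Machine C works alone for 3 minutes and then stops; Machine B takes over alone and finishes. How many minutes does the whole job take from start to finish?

In 3 minutes Machine C does 3/16 of the job, leaving 13/16.
Machine B works at 1/33 per minute, so finishing takes 13/16 ÷ 1/33 = 429/16 minutes.
Total time = 3 + 429/16 = 477/16 minutes.

477/16 minutes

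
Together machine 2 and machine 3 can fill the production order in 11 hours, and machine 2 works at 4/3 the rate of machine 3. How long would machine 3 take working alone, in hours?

Let machine 3's rate be r; then machine 2's rate is (4/3)r, so together (4/3 + 1)r = (7/3)r = 1/11.
Thus r = 3/77 per hour.
Machine 3 alone: 77/3 hours; machine 2 alone: 77/4 hours.

77/3 hours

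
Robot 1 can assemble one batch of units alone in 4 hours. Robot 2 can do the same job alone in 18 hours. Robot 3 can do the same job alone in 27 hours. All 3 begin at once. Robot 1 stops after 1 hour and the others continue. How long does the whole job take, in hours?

81/10 hours

In the first 1 hour the combined rate is 37/108, so 37/108 of the job is done, leaving 71/108.
After robot 1 leaves the rate is 5/54 per hour; the remaining 71/108 takes 71/10 hours.
Total = 1 + 71/10 = 81/10 hours.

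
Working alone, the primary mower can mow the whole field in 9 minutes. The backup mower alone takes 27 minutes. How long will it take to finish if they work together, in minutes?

27/4 minutes

Combined rate: 1/9 + 1/27 = (3 + 1)/27 = 4/27 per minute.
Time = 1 ÷ (4/27) = 27/4 minutes.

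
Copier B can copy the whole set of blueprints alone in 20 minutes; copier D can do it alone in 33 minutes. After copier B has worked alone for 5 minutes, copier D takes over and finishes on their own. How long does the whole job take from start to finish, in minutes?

119/4 minutes

In 5 minutes copier B does 5/20 = 1/4 of the job, leaving 3/4.
Copier D works at 1/33 per minute, so finishing takes 3/4 ÷ 1/33 = 99/4 minutes.
Total time = 5 + 99/4 = 119/4 minutes.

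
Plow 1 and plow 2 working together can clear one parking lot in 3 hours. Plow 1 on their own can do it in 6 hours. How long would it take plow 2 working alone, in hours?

6 hours

Combined rate is 1/3 per hour.
Known contribution: 1/6 per hour.
So plow 2's rate is 1/3 − 1/6 = 1/6, meaning 6 hours alone.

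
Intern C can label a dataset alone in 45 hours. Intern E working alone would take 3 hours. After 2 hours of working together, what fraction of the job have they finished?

Combined rate: 1/45 + 1/3 = (1 + 15)/45 = 16/45 per hour.
In 2 hours they complete 2·16/45 = 32/45 of the job.

32/45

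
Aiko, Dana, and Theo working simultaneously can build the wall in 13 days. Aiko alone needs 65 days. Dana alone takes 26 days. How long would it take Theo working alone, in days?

130/3 days

Combined rate is 1/13 per day.
Known contribution: 1/65 + 1/26 = (2 + 5)/130 = 7/130 per day.
So Theo's rate is 1/13 − 7/130 = 3/130, meaning 130/3 days alone.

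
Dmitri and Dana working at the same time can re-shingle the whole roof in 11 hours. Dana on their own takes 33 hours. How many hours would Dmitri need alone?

Combined rate is 1/11 per hour.
Known contribution: 1/33 per hour.
So Dmitri's rate is 1/11 − 1/33 = 2/33, meaning 33/2 hours alone.

33/2 hours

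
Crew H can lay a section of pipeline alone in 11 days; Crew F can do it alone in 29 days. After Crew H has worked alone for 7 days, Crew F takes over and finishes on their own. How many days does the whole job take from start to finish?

In 7 days Crew H does 7/11 of the job, leaving 4/11.
Crew F works at 1/29 per day, so finishing takes 4/11 ÷ 1/29 = 116/11 days.
Total time = 7 + 116/11 = 193/11 days.

193/11 days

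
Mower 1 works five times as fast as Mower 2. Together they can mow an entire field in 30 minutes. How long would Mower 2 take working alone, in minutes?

Let Mower 2's rate be r; then Mower 1's rate is 5r, so together (5 + 1)r = 6r = 1/30.
Thus r = 1/180 per minute.
Mower 2 alone: 180 minutes; Mower 1 alone: 36 minutes.

180 minutes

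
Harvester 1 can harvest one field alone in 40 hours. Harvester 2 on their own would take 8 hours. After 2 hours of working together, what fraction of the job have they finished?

3/10

Combined rate: 1/40 + 1/8 = (1 + 5)/40 = 6/40 = 3/20 per hour.
In 2 hours they complete 2·3/20 = 3/10 of the job.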